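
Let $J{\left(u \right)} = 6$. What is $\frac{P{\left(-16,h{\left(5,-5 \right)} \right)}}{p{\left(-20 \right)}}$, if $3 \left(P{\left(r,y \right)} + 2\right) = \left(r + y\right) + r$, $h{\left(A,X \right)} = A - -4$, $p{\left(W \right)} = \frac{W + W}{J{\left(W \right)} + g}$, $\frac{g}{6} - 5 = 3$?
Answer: $\frac{261}{20} \approx 13.05$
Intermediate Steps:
$g = 48$ ($g = 30 + 6 \cdot 3 = 30 + 18 = 48$)
$p{\left(W \right)} = \frac{W}{27}$ ($p{\left(W \right)} = \frac{W + W}{6 + 48} = \frac{2 W}{54} = 2 W \frac{1}{54} = \frac{W}{27}$)
$h{\left(A,X \right)} = 4 + A$ ($h{\left(A,X \right)} = A + 4 = 4 + A$)
$P{\left(r,y \right)} = -2 + \frac{y}{3} + \frac{2 r}{3}$ ($P{\left(r,y \right)} = -2 + \frac{\left(r + y\right) + r}{3} = -2 + \frac{y + 2 r}{3} = -2 + \left(\frac{y}{3} + \frac{2 r}{3}\right) = -2 + \frac{y}{3} + \frac{2 r}{3}$)
$\frac{P{\left(-16,h{\left(5,-5 \right)} \right)}}{p{\left(-20 \right)}} = \frac{-2 + \frac{4 + 5}{3} + \frac{2}{3} \left(-16\right)}{\frac{1}{27} \left(-20\right)} = \frac{-2 + \frac{1}{3} \cdot 9 - \frac{32}{3}}{- \frac{20}{27}} = \left(-2 + 3 - \frac{32}{3}\right) \left(- \frac{27}{20}\right) = \left(- \frac{29}{3}\right) \left(- \frac{27}{20}\right) = \frac{261}{20}$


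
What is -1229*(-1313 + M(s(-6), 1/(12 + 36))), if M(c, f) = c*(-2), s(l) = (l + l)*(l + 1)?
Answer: 1761157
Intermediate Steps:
s(l) = 2*l*(1 + l) (s(l) = (2*l)*(1 + l) = 2*l*(1 + l))
M(c, f) = -2*c
-1229*(-1313 + M(s(-6), 1/(12 + 36))) = -1229*(-1313 - 4*(-6)*(1 - 6)) = -1229*(-1313 - 4*(-6)*(-5)) = -1229*(-1313 - 2*60) = -1229*(-1313 - 120) = -1229*(-1433) = 1761157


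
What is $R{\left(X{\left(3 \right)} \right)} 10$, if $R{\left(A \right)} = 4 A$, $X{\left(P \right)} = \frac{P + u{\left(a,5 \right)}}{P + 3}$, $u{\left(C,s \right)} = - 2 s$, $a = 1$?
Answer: $- \frac{140}{3} \approx -46.667$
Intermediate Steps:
$X{\left(P \right)} = \frac{-10 + P}{3 + P}$ ($X{\left(P \right)} = \frac{P - 10}{P + 3} = \frac{P - 10}{3 + P} = \frac{-10 + P}{3 + P}$)
$R{\left(X{\left(3 \right)} \right)} 10 = 4 \frac{-10 + 3}{3 + 3} \cdot 10 = 4 \cdot \frac{1}{6} \left(-7\right) 10 = 4 \left(- \frac{7}{6}\right) 10 = \left(- \frac{14}{3}\right) 10 = - \frac{140}{3}$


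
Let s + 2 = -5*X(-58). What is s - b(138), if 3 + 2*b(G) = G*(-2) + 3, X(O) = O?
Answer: 426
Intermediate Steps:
s = 288 (s = -2 - 5*(-58) = -2 + 290 = 288)
b(G) = -G (b(G) = -3/2 + (G*(-2) + 3)/2 = -3/2 + (-2*G + 3)/2 = -3/2 + (3 - 2*G)/2 = -3/2 + (3/2 - G) = -G)
s - b(138) = 288 - (-1)*138 = 288 - 1*(-138) = 288 + 138 = 426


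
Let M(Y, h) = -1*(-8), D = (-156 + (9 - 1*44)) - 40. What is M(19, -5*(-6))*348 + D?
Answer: 2553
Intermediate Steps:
D = -231 (D = (-156 + (9 - 44)) - 40 = (-156 - 35) - 40 = -191 - 40 = -231)
M(Y, h) = 8
M(19, -5*(-6))*348 + D = 8*348 - 231 = 2784 - 231 = 2553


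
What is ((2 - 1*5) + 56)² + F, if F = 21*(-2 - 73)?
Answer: 1234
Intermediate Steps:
F = -1575 (F = 21*(-75) = -1575)
((2 - 1*5) + 56)² + F = ((2 - 1*5) + 56)² - 1575 = ((2 - 5) + 56)² - 1575 = (-3 + 56)² - 1575 = 53² - 1575 = 2809 - 1575 = 1234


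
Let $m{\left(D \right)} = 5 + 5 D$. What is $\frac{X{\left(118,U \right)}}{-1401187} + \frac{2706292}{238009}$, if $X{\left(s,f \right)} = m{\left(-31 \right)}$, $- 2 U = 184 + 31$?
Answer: $\frac{3792056869954}{333495116683} \approx 11.371$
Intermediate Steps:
$U = - \frac{215}{2}$ ($U = - \frac{184 + 31}{2} = \left(- \frac{1}{2}\right) 215 = - \frac{215}{2} \approx -107.5$)
$X{\left(s,f \right)} = -150$ ($X{\left(s,f \right)} = 5 + 5 \left(-31\right) = 5 - 155 = -150$)
$\frac{X{\left(118,U \right)}}{-1401187} + \frac{2706292}{238009} = - \frac{150}{-1401187} + \frac{2706292}{238009} = \left(-150\right) \left(- \frac{1}{1401187}\right) + 2706292 \cdot \frac{1}{238009} = \frac{150}{1401187} + \frac{2706292}{238009} = \frac{3792056869954}{333495116683}$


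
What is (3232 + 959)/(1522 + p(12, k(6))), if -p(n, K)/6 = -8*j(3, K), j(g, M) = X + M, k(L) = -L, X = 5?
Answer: 381/134 ≈ 2.8433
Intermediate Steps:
j(g, M) = 5 + M
p(n, K) = 240 + 48*K (p(n, K) = -(-48)*(5 + K) = -6*(-40 - 8*K) = 240 + 48*K)
(3232 + 959)/(1522 + p(12, k(6))) = (3232 + 959)/(1522 + (240 + 48*(-1*6))) = 4191/(1522 + (240 + 48*(-6))) = 4191/(1522 + (240 - 288)) = 4191/(1522 - 48) = 4191/1474 = 4191*(1/1474) = 381/134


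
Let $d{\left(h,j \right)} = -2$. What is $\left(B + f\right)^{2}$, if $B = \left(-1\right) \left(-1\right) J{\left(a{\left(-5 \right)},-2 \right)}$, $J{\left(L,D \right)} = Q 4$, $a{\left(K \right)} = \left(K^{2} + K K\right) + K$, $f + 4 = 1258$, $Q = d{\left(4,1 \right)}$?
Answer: $1552516$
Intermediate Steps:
$Q = -2$
$f = 1254$ ($f = -4 + 1258 = 1254$)
$a{\left(K \right)} = K + 2 K^{2}$ ($a{\left(K \right)} = \left(K^{2} + K^{2}\right) + K = 2 K^{2} + K = K + 2 K^{2}$)
$J{\left(L,D \right)} = -8$ ($J{\left(L,D \right)} = \left(-2\right) 4 = -8$)
$B = -8$ ($B = \left(-1\right) \left(-1\right) \left(-8\right) = 1 \left(-8\right) = -8$)
$\left(B + f\right)^{2} = \left(-8 + 1254\right)^{2} = 1246^{2} = 1552516$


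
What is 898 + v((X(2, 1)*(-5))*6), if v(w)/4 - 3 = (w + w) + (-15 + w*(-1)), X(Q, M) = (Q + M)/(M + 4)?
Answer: 778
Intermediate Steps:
X(Q, M) = (M + Q)/(4 + M)
v(w) = -48 + 4*w (v(w) = 12 + 4*((w + w) + (-15 + w*(-1))) = 12 + 4*(2*w + (-15 - w)) = 12 + 4*(-15 + w) = 12 + (-60 + 4*w) = -48 + 4*w)
898 + v((X(2, 1)*(-5))*6) = 898 + (-48 + 4*((((1 + 2)/(4 + 1))*(-5))*6)) = 898 + (-48 + 4*(((3/5)*(-5))*6)) = 898 + (-48 + 4*((((⅕)*3)*(-5))*6)) = 898 + (-48 + 4*(((⅗)*(-5))*6)) = 898 + (-48 + 4*(-3*6)) = 898 + (-48 + 4*(-18)) = 898 + (-48 - 72) = 898 - 120 = 778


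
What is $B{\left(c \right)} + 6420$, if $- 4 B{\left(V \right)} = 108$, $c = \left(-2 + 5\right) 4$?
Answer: $6393$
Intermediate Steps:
$c = 12$ ($c = 3 \cdot 4 = 12$)
$B{\left(V \right)} = -27$ ($B{\left(V \right)} = \left(- \frac{1}{4}\right) 108 = -27$)
$B{\left(c \right)} + 6420 = -27 + 6420 = 6393$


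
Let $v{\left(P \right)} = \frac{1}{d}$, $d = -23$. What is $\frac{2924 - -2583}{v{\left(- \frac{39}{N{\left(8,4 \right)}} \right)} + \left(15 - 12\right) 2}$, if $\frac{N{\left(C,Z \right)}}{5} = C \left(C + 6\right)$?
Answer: $\frac{126661}{137} \approx 924.53$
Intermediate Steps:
$N{\left(C,Z \right)} = 5 C \left(6 + C\right)$ ($N{\left(C,Z \right)} = 5 C \left(C + 6\right) = 5 C \left(6 + C\right)$)
$v{\left(P \right)} = - \frac{1}{23}$ ($v{\left(P \right)} = \frac{1}{-23} = - \frac{1}{23}$)
$\frac{2924 - -2583}{v{\left(- \frac{39}{N{\left(8,4 \right)}} \right)} + \left(15 - 12\right) 2} = \frac{2924 - -2583}{- \frac{1}{23} + \left(15 - 12\right) 2} = \frac{2924 + 2583}{- \frac{1}{23} + 3 \cdot 2} = \frac{5507}{- \frac{1}{23} + 6} = \frac{5507}{\frac{137}{23}} = 5507 \cdot \frac{23}{137} = \frac{126661}{137}$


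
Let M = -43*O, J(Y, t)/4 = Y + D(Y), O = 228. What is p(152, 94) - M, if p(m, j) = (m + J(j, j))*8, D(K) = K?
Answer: 17036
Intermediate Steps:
J(Y, t) = 8*Y (J(Y, t) = 4*(Y + Y) = 4*(2*Y) = 8*Y)
M = -9804 (M = -43*228 = -9804)
p(m, j) = 8*m + 64*j (p(m, j) = (m + 8*j)*8 = 8*m + 64*j)
p(152, 94) - M = (8*152 + 64*94) - 1*(-9804) = (1216 + 6016) + 9804 = 7232 + 9804 = 17036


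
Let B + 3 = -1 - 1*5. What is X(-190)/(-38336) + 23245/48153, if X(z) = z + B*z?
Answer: 51120485/115374588 ≈ 0.44308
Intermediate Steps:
B = -9 (B = -3 + (-1 - 1*5) = -3 + (-1 - 5) = -3 - 6 = -9)
X(z) = -8*z (X(z) = z - 9*z = -8*z)
X(-190)/(-38336) + 23245/48153 = -8*(-190)/(-38336) + 23245/48153 = 1520*(-1/38336) + 23245*(1/48153) = -95/2396 + 23245/48153 = 51120485/115374588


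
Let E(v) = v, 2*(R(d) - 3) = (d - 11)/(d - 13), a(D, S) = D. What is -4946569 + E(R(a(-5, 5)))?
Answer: -44519090/9 ≈ -4.9466e+6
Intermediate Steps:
R(d) = 3 + (-11 + d)/(2*(-13 + d)) (R(d) = 3 + ((d - 11)/(d - 13))/2 = 3 + ((-11 + d)/(-13 + d))/2 = 3 + (-11 + d)/(2*(-13 + d)))
-4946569 + E(R(a(-5, 5))) = -4946569 + (-89 + 7*(-5))/(2*(-13 - 5)) = -4946569 + (1/2)*(-89 - 35)/(-18) = -4946569 + (1/2)*(-1/18)*(-124) = -4946569 + 31/9 = -44519090/9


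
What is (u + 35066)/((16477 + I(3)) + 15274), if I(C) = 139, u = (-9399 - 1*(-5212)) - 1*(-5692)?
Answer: 36571/31890 ≈ 1.1468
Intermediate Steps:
u = 1505 (u = (-9399 + 5212) + 5692 = -4187 + 5692 = 1505)
(u + 35066)/((16477 + I(3)) + 15274) = (1505 + 35066)/((16477 + 139) + 15274) = 36571/(16616 + 15274) = 36571/31890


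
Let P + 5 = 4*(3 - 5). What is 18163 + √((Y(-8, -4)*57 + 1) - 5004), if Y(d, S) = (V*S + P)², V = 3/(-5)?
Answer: 18163 + √35038/5 ≈ 18200.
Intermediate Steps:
V = -⅗ (V = 3*(-⅕) = -⅗ ≈ -0.60000)
P = -13 (P = -5 + 4*(3 - 5) = -5 + 4*(-2) = -5 - 8 = -13)
Y(d, S) = (-13 - 3*S/5)² (Y(d, S) = (-3*S/5 - 13)² = (-13 - 3*S/5)²)
18163 + √((Y(-8, -4)*57 + 1) - 5004) = 18163 + √((((65 + 3*(-4))²/25)*57 + 1) - 5004) = 18163 + √((((65 - 12)²/25)*57 + 1) - 5004) = 18163 + √((((1/25)*53²)*57 + 1) - 5004) = 18163 + √((((1/25)*2809)*57 + 1) - 5004) = 18163 + √(((2809/25)*57 + 1) - 5004) = 18163 + √((160113/25 + 1) - 5004) = 18163 + √(160138/25 - 5004) = 18163 + √(35038/25) = 18163 + √35038/5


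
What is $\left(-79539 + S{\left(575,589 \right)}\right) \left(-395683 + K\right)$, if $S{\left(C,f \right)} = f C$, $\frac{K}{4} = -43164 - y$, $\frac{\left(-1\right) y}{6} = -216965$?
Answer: $-1496639708864$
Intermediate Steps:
$y = 1301790$ ($y = \left(-6\right) \left(-216965\right) = 1301790$)
$K = -5379816$ ($K = 4 \left(-43164 - 1301790\right) = 4 \left(-1344954\right) = -5379816$)
$S{\left(C,f \right)} = C f$
$\left(-79539 + S{\left(575,589 \right)}\right) \left(-395683 + K\right) = \left(-79539 + 575 \cdot 589\right) \left(-395683 - 5379816\right) = \left(-79539 + 338675\right) \left(-5775499\right) = 259136 \left(-5775499\right) = -1496639708864$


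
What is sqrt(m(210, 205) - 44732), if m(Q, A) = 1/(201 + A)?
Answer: I*sqrt(7373443546)/406 ≈ 211.5*I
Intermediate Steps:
sqrt(m(210, 205) - 44732) = sqrt(1/(201 + 205) - 44732) = sqrt(1/406 - 44732) = sqrt(-18161191/406) = I*sqrt(7373443546)/406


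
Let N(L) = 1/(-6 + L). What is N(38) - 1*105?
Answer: -3359/32 ≈ -104.97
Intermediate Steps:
N(38) - 1*105 = 1/(-6 + 38) - 1*105 = 1/32 - 105 = -3359/32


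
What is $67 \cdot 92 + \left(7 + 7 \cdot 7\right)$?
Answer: $6220$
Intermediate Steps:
$67 \cdot 92 + \left(7 + 7 \cdot 7\right) = 6164 + \left(7 + 49\right) = 6164 + 56 = 6220$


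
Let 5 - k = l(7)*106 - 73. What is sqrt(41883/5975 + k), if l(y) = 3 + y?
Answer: I*sqrt(1392310513)/1195 ≈ 31.225*I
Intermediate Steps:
k = -982 (k = 5 - ((3 + 7)*106 - 73) = 5 - (10*106 - 73) = 5 - (1060 - 73) = 5 - 1*987 = 5 - 987 = -982)
sqrt(41883/5975 + k) = sqrt(41883/5975 - 982) = sqrt(-5825567/5975) = I*sqrt(1392310513)/1195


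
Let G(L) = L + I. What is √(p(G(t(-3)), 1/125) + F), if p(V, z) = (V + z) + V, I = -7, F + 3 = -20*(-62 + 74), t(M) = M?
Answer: I*√164370/25 ≈ 16.217*I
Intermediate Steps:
F = -243 (F = -3 - 20*(-62 + 74) = -3 - 20*12 = -3 - 240 = -243)
G(L) = -7 + L (G(L) = L - 7 = -7 + L)
p(V, z) = z + 2*V
√(p(G(t(-3)), 1/125) + F) = √((1/125 + 2*(-7 - 3)) - 243) = √((1/125 + 2*(-10)) - 243) = √((1/125 - 20) - 243) = √(-2499/125 - 243) = √(-32874/125) = I*√164370/25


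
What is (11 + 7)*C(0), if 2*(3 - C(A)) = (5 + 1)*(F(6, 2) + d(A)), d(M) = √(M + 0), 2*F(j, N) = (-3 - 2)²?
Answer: -621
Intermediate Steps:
F(j, N) = 25/2 (F(j, N) = (-3 - 2)²/2 = (½)*(-5)² = (½)*25 = 25/2)
d(M) = √M
C(A) = -69/2 - 3*√A (C(A) = 3 - (5 + 1)*(25/2 + √A)/2 = 3 - 3*(25/2 + √A) = 3 - (75 + 6*√A)/2 = 3 + (-75/2 - 3*√A) = -69/2 - 3*√A)
(11 + 7)*C(0) = (11 + 7)*(-69/2 - 3*√0) = 18*(-69/2 - 3*0) = 18*(-69/2 + 0) = 18*(-69/2) = -621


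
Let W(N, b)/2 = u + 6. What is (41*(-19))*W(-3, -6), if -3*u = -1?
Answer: -29602/3 ≈ -9867.3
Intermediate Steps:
u = ⅓ (u = -⅓*(-1) = ⅓ ≈ 0.33333)
W(N, b) = 38/3 (W(N, b) = 2*(⅓ + 6) = 2*(19/3) = 38/3)
(41*(-19))*W(-3, -6) = (41*(-19))*(38/3) = -779*38/3 = -29602/3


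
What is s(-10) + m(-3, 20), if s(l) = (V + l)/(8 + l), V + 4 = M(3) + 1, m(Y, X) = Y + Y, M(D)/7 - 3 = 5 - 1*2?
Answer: -41/2 ≈ -20.500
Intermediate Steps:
M(D) = 42 (M(D) = 21 + 7*(5 - 1*2) = 21 + 7*(5 - 2) = 21 + 7*3 = 21 + 21 = 42)
m(Y, X) = 2*Y
V = 39 (V = -4 + (42 + 1) = -4 + 43 = 39)
s(l) = (39 + l)/(8 + l)
s(-10) + m(-3, 20) = (39 - 10)/(8 - 10) + 2*(-3) = 29/(-2) - 6 = -½*29 - 6 = -29/2 - 6 = -41/2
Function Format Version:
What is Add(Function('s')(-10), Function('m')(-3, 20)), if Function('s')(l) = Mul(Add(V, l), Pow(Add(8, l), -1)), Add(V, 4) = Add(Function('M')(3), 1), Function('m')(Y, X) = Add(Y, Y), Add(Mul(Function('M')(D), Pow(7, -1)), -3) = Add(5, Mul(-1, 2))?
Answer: Rational(-41, 2) ≈ -20.500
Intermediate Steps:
Function('M')(D) = 42 (Function('M')(D) = Add(21, Mul(7, Add(5, Mul(-1, 2)))) = Add(21, Mul(7, Add(5, -2))) = Add(21, Mul(7, 3)) = Add(21, 21) = 42)
Function('m')(Y, X) = Mul(2, Y)
V = 39 (V = Add(-4, Add(42, 1)) = Add(-4, 43) = 39)
Function('s')(l) = Mul(Pow(Add(8, l), -1), Add(39, l)) (Function('s')(l) = Mul(Add(39, l), Pow(Add(8, l), -1)) = Mul(Pow(Add(8, l), -1), Add(39, l)))
Add(Function('s')(-10), Function('m')(-3, 20)) = Add(Mul(Pow(Add(8, -10), -1), Add(39, -10)), Mul(2, -3)) = Add(Mul(Pow(-2, -1), 29), -6) = Add(Mul(Rational(-1, 2), 29), -6) = Add(Rational(-29, 2), -6) = Rational(-41, 2)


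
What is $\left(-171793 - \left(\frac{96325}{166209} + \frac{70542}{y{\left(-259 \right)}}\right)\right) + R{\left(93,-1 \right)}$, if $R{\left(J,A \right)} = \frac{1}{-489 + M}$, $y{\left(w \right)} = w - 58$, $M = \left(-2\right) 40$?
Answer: $- \frac{5143634228225197}{29979615957} \approx -1.7157 \cdot 10^{5}$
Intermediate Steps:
$M = -80$
$y{\left(w \right)} = -58 + w$ ($y{\left(w \right)} = w - 58 = -58 + w$)
$R{\left(J,A \right)} = - \frac{1}{569}$ ($R{\left(J,A \right)} = \frac{1}{-489 - 80} = \frac{1}{-569} = - \frac{1}{569}$)
$\left(-171793 - \left(\frac{96325}{166209} + \frac{70542}{y{\left(-259 \right)}}\right)\right) + R{\left(93,-1 \right)} = \left(-171793 - \left(\frac{96325}{166209} + \frac{70542}{-58 - 259}\right)\right) - \frac{1}{569} = \left(-171793 - \left(\frac{96325}{166209} + \frac{70542}{-317}\right)\right) - \frac{1}{569} = \left(-171793 - - \frac{11694180253}{52688253}\right) - \frac{1}{569} = \left(-171793 + \left(\frac{70542}{317} - \frac{96325}{166209}\right)\right) - \frac{1}{569} = \left(-171793 + \frac{11694180253}{52688253}\right) - \frac{1}{569} = - \frac{9039778867376}{52688253} - \frac{1}{569} = - \frac{5143634228225197}{29979615957}$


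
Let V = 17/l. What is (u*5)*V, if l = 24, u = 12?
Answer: 85/2 ≈ 42.500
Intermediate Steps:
V = 17/24 ≈ 0.70833
(u*5)*V = (12*5)*(17/24) = 60*(17/24) = 85/2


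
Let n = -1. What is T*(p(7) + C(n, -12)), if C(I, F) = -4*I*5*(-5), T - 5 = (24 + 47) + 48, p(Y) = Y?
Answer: -11532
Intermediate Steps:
T = 124 (T = 5 + ((24 + 47) + 48) = 5 + (71 + 48) = 5 + 119 = 124)
C(I, F) = 100*I (C(I, F) = -20*I*(-5) = 100*I)
T*(p(7) + C(n, -12)) = 124*(7 + 100*(-1)) = 124*(7 - 100) = 124*(-93) = -11532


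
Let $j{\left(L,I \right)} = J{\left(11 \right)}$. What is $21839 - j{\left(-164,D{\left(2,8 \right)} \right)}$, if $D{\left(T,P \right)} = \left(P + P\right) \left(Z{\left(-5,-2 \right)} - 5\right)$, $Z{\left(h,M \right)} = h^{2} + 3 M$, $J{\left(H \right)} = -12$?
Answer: $21851$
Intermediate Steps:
$D{\left(T,P \right)} = 28 P$ ($D{\left(T,P \right)} = \left(P + P\right) \left(\left(\left(-5\right)^{2} + 3 \left(-2\right)\right) - 5\right) = 2 P \left(\left(25 - 6\right) - 5\right) = 2 P \left(19 - 5\right) = 2 P 14 = 28 P$)
$j{\left(L,I \right)} = -12$
$21839 - j{\left(-164,D{\left(2,8 \right)} \right)} = 21839 - -12 = 21839 + 12 = 21851$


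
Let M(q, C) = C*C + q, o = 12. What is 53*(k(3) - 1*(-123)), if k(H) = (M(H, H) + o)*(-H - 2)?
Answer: 159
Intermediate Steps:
M(q, C) = q + C**2 (M(q, C) = C**2 + q = q + C**2)
k(H) = (-2 - H)*(12 + H + H**2) (k(H) = ((H + H**2) + 12)*(-H - 2) = (12 + H + H**2)*(-2 - H) = (-2 - H)*(12 + H + H**2))
53*(k(3) - 1*(-123)) = 53*((-24 - 1*3**3 - 14*3 - 3*3**2) - 1*(-123)) = 53*((-24 - 1*27 - 42 - 3*9) + 123) = 53*((-24 - 27 - 42 - 27) + 123) = 53*(-120 + 123) = 53*3 = 159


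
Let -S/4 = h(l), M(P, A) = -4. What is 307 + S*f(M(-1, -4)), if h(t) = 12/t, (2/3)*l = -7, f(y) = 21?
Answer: 403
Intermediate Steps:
l = -21/2 (l = (3/2)*(-7) = -21/2 ≈ -10.500)
S = 32/7 (S = -48/(-21/2) = -48*(-2)/21 = -4*(-8/7) = 32/7 ≈ 4.5714)
307 + S*f(M(-1, -4)) = 307 + (32/7)*21 = 307 + 96 = 403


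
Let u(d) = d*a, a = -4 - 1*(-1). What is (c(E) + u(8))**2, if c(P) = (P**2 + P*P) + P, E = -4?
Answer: 16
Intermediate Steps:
a = -3 (a = -4 + 1 = -3)
c(P) = P + 2*P**2 (c(P) = (P**2 + P**2) + P = 2*P**2 + P = P + 2*P**2)
u(d) = -3*d (u(d) = d*(-3) = -3*d)
(c(E) + u(8))**2 = (-4*(1 + 2*(-4)) - 3*8)**2 = (-4*(1 - 8) - 24)**2 = (-4*(-7) - 24)**2 = (28 - 24)**2 = 4**2 = 16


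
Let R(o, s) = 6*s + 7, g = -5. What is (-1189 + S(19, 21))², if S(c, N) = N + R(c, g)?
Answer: 1418481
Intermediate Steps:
R(o, s) = 7 + 6*s
S(c, N) = -23 + N (S(c, N) = N + (7 + 6*(-5)) = N + (7 - 30) = N - 23 = -23 + N)
(-1189 + S(19, 21))² = (-1189 + (-23 + 21))² = (-1189 - 2)² = (-1191)² = 1418481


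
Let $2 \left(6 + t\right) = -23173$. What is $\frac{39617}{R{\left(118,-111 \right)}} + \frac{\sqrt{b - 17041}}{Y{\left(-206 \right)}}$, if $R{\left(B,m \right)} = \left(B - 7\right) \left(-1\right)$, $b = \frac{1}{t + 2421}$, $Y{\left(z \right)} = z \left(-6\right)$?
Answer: $- \frac{39617}{111} + \frac{i \sqrt{5733711161295}}{22671948} \approx -356.91 + 0.10562 i$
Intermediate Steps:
$t = - \frac{23185}{2}$ ($t = -6 + \frac{1}{2} \left(-23173\right) = -6 - \frac{23173}{2} = - \frac{23185}{2} \approx -11593.0$)
$Y{\left(z \right)} = - 6 z$
$b = - \frac{2}{18343}$ ($b = \frac{1}{- \frac{23185}{2} + 2421} = \frac{1}{- \frac{18343}{2}} = - \frac{2}{18343} \approx -0.00010903$)
$R{\left(B,m \right)} = 7 - B$ ($R{\left(B,m \right)} = \left(-7 + B\right) \left(-1\right) = 7 - B$)
$\frac{39617}{R{\left(118,-111 \right)}} + \frac{\sqrt{b - 17041}}{Y{\left(-206 \right)}} = \frac{39617}{7 - 118} + \frac{\sqrt{- \frac{2}{18343} - 17041}}{\left(-6\right) \left(-206\right)} = \frac{39617}{7 - 118} + \frac{\sqrt{- \frac{312583065}{18343}}}{1236} = \frac{39617}{-111} + \frac{i \sqrt{5733711161295}}{18343} \cdot \frac{1}{1236} = 39617 \left(- \frac{1}{111}\right) + \frac{i \sqrt{5733711161295}}{22671948} = - \frac{39617}{111} + \frac{i \sqrt{5733711161295}}{22671948}$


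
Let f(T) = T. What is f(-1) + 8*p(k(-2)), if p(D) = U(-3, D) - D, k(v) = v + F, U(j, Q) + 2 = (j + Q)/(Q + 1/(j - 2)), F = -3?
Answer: 459/13 ≈ 35.308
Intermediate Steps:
U(j, Q) = -2 + (Q + j)/(Q + 1/(-2 + j)) (U(j, Q) = -2 + (j + Q)/(Q + 1/(j - 2)) = -2 + (Q + j)/(Q + 1/(-2 + j)))
k(v) = -3 + v (k(v) = v - 3 = -3 + v)
p(D) = -D + (13 + 5*D)/(1 - 5*D) (p(D) = (-2 + (-3)² - 2*(-3) + 2*D - 1*D*(-3))/(1 - 2*D + D*(-3)) - D = (-2 + 9 + 6 + 2*D + 3*D)/(1 - 2*D - 3*D) - D = (13 + 5*D)/(1 - 5*D) - D = -D + (13 + 5*D)/(1 - 5*D))
f(-1) + 8*p(k(-2)) = -1 + 8*((13 + 5*(-3 - 2) - (-3 - 2)*(1 - 5*(-3 - 2)))/(1 - 5*(-3 - 2))) = -1 + 8*((13 + 5*(-5) - 1*(-5)*(1 - 5*(-5)))/(1 - 5*(-5))) = -1 + 8*((13 - 25 - 1*(-5)*(1 + 25))/(1 + 25)) = -1 + 8*((13 - 25 - 1*(-5)*26)/26) = -1 + 8*((13 - 25 + 130)/26) = -1 + 8*((1/26)*118) = -1 + 8*(59/13) = -1 + 472/13 = 459/13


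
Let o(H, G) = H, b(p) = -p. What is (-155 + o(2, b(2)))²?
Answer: 23409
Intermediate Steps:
(-155 + o(2, b(2)))² = (-155 + 2)² = (-153)² = 23409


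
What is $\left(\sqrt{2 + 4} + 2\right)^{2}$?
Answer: $\left(2 + \sqrt{6}\right)^{2} \approx 19.798$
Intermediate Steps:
$\left(\sqrt{2 + 4} + 2\right)^{2} = \left(\sqrt{6} + 2\right)^{2} = \left(2 + \sqrt{6}\right)^{2}$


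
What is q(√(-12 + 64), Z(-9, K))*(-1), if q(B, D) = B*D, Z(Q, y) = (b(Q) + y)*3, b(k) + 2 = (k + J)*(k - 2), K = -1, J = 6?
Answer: -180*√13 ≈ -649.00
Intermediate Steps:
b(k) = -2 + (-2 + k)*(6 + k) (b(k) = -2 + (k + 6)*(k - 2) = -2 + (6 + k)*(-2 + k) = -2 + (-2 + k)*(6 + k))
Z(Q, y) = -42 + 3*y + 3*Q² + 12*Q (Z(Q, y) = ((-14 + Q² + 4*Q) + y)*3 = (-14 + y + Q² + 4*Q)*3 = -42 + 3*y + 3*Q² + 12*Q)
q(√(-12 + 64), Z(-9, K))*(-1) = (√(-12 + 64)*(-42 + 3*(-1) + 3*(-9)² + 12*(-9)))*(-1) = (√52*(-42 - 3 + 3*81 - 108))*(-1) = ((2*√13)*(-42 - 3 + 243 - 108))*(-1) = ((2*√13)*90)*(-1) = (180*√13)*(-1) = -180*√13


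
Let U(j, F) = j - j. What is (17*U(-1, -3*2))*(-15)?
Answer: 0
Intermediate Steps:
U(j, F) = 0
(17*U(-1, -3*2))*(-15) = (17*0)*(-15) = 0*(-15) = 0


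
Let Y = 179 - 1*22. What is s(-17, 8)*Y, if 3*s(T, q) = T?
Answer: -2669/3 ≈ -889.67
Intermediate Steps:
s(T, q) = T/3
Y = 157 (Y = 179 - 22 = 157)
s(-17, 8)*Y = ((1/3)*(-17))*157 = -17/3*157 = -2669/3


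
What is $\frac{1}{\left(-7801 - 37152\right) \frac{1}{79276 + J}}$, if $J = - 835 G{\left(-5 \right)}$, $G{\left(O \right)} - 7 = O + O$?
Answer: $- \frac{81781}{44953} \approx -1.8193$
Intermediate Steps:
$G{\left(O \right)} = 7 + 2 O$ ($G{\left(O \right)} = 7 + \left(O + O\right) = 7 + 2 O$)
$J = 2505$ ($J = - 835 \left(7 + 2 \left(-5\right)\right) = - 835 \left(7 - 10\right) = \left(-835\right) \left(-3\right) = 2505$)
$\frac{1}{\left(-7801 - 37152\right) \frac{1}{79276 + J}} = \frac{1}{\left(-7801 - 37152\right) \frac{1}{79276 + 2505}} = \frac{1}{\left(-44953\right) \frac{1}{81781}} = \frac{1}{- \frac{44953}{81781}} = - \frac{81781}{44953}$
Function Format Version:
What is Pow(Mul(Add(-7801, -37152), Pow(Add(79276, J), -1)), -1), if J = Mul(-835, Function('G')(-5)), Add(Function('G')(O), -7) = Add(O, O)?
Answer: Rational(-81781, 44953) ≈ -1.8193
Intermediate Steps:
Function('G')(O) = Add(7, Mul(2, O)) (Function('G')(O) = Add(7, Add(O, O)) = Add(7, Mul(2, O)))
J = 2505 (J = Mul(-835, Add(7, Mul(2, -5))) = Mul(-835, Add(7, -10)) = Mul(-835, -3) = 2505)
Pow(Mul(Add(-7801, -37152), Pow(Add(79276, J), -1)), -1) = Pow(Mul(Add(-7801, -37152), Pow(Add(79276, 2505), -1)), -1) = Pow(Mul(-44953, Pow(81781, -1)), -1) = Pow(Mul(-44953, Rational(1, 81781)), -1) = Pow(Rational(-44953, 81781), -1) = Rational(-81781, 44953)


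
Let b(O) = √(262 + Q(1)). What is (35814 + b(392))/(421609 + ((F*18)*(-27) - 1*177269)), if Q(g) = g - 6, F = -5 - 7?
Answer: 17907/125086 + √257/250172 ≈ 0.14322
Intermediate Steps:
F = -12
Q(g) = -6 + g
b(O) = √257 (b(O) = √(262 + (-6 + 1)) = √(262 - 5) = √257)
(35814 + b(392))/(421609 + ((F*18)*(-27) - 1*177269)) = (35814 + √257)/(421609 + (-12*18*(-27) - 1*177269)) = (35814 + √257)/(421609 + (-216*(-27) - 177269)) = (35814 + √257)/(421609 + (5832 - 177269)) = (35814 + √257)/(421609 - 171437) = (35814 + √257)/250172 = (35814 + √257)*(1/250172) = 17907/125086 + √257/250172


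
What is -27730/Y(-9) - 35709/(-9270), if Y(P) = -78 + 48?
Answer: 956031/1030 ≈ 928.19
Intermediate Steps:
Y(P) = -30
-27730/Y(-9) - 35709/(-9270) = -27730/(-30) - 35709/(-9270) = -27730*(-1/30) - 35709*(-1/9270) = 2773/3 + 11903/3090 = 956031/1030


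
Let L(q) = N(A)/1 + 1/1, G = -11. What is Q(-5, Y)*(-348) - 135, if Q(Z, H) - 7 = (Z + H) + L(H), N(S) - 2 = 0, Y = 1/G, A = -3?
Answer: -20277/11 ≈ -1843.4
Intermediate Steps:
Y = -1/11 (Y = 1/(-11) = -1/11 ≈ -0.090909)
N(S) = 2 (N(S) = 2 + 0 = 2)
L(q) = 3 (L(q) = 2/1 + 1/1 = 2*1 + 1*1 = 2 + 1 = 3)
Q(Z, H) = 10 + H + Z (Q(Z, H) = 7 + ((Z + H) + 3) = 7 + ((H + Z) + 3) = 7 + (3 + H + Z) = 10 + H + Z)
Q(-5, Y)*(-348) - 135 = (10 - 1/11 - 5)*(-348) - 135 = (54/11)*(-348) - 135 = -18792/11 - 135 = -20277/11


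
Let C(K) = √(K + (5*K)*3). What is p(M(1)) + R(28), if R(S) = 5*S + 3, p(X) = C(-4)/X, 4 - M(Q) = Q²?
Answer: 143 + 8*I/3 ≈ 143.0 + 2.6667*I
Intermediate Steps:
M(Q) = 4 - Q²
C(K) = 4*√K (C(K) = √(K + 15*K) = √(16*K) = 4*√K)
p(X) = 8*I/X (p(X) = (4*√(-4))/X = (4*(2*I))/X = (8*I)/X = 8*I/X)
R(S) = 3 + 5*S
p(M(1)) + R(28) = 8*I/(4 - 1*1²) + (3 + 5*28) = 8*I/(4 - 1*1) + (3 + 140) = 8*I/(4 - 1) + 143 = 8*I/3 + 143 = 143 + 8*I/3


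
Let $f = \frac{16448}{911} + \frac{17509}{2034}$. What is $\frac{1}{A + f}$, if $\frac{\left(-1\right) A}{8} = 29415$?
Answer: $- \frac{1852974}{435992435749} \approx -4.25 \cdot 10^{-6}$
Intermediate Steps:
$f = \frac{49405931}{1852974}$ ($f = 16448 \cdot \frac{1}{911} + 17509 \cdot \frac{1}{2034} = \frac{16448}{911} + \frac{17509}{2034} = \frac{49405931}{1852974} \approx 26.663$)
$A = -235320$ ($A = \left(-8\right) 29415 = -235320$)
$\frac{1}{A + f} = \frac{1}{-235320 + \frac{49405931}{1852974}} = \frac{1}{- \frac{435992435749}{1852974}} = - \frac{1852974}{435992435749}$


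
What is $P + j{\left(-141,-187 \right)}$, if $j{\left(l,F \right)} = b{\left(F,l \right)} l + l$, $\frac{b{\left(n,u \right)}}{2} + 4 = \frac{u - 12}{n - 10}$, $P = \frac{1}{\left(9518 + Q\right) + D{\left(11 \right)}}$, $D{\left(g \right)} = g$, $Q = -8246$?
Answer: $\frac{194109116}{252751} \approx 767.99$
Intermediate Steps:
$P = \frac{1}{1283}$ ($P = \frac{1}{\left(9518 - 8246\right) + 11} = \frac{1}{1272 + 11} = \frac{1}{1283} \approx 0.00077942$)
$b{\left(n,u \right)} = -8 + \frac{2 \left(-12 + u\right)}{-10 + n}$ ($b{\left(n,u \right)} = -8 + 2 \frac{u - 12}{n - 10} = -8 + 2 \frac{-12 + u}{-10 + n} = -8 + \frac{2 \left(-12 + u\right)}{-10 + n}$)
$j{\left(l,F \right)} = l + \frac{2 l \left(28 + l - 4 F\right)}{-10 + F}$ ($j{\left(l,F \right)} = \frac{2 \left(28 + l - 4 F\right)}{-10 + F} l + l = \frac{2 l \left(28 + l - 4 F\right)}{-10 + F} + l = l + \frac{2 l \left(28 + l - 4 F\right)}{-10 + F}$)
$P + j{\left(-141,-187 \right)} = \frac{1}{1283} - \frac{141 \left(46 - -1309 + 2 \left(-141\right)\right)}{-10 - 187} = \frac{1}{1283} - \frac{141 \left(46 + 1309 - 282\right)}{-197} = \frac{1}{1283} - \left(- \frac{141}{197}\right) 1073 = \frac{1}{1283} + \frac{151293}{197} = \frac{194109116}{252751}$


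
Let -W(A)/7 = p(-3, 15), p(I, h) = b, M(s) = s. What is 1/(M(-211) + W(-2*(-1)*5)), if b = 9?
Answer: -1/274 ≈ -0.0036496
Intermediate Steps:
p(I, h) = 9
W(A) = -63 (W(A) = -7*9 = -63)
1/(M(-211) + W(-2*(-1)*5)) = 1/(-211 - 63) = 1/(-274) = -1/274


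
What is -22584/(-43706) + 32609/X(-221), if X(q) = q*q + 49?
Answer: 1264670357/1068393170 ≈ 1.1837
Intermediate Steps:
X(q) = 49 + q**2 (X(q) = q**2 + 49 = 49 + q**2)
-22584/(-43706) + 32609/X(-221) = -22584/(-43706) + 32609/(49 + (-221)**2) = -22584*(-1/43706) + 32609/(49 + 48841) = 11292/21853 + 32609/48890 = 1264670357/1068393170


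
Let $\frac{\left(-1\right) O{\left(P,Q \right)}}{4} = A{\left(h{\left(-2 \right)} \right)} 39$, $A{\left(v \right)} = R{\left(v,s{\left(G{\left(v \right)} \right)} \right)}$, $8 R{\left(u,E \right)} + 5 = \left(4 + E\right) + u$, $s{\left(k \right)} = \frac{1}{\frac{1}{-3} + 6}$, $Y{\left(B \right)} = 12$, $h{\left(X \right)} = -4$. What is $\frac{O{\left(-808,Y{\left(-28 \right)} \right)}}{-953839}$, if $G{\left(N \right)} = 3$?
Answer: $- \frac{1599}{16215263} \approx -9.8611 \cdot 10^{-5}$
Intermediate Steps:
$s{\left(k \right)} = \frac{3}{17}$ ($s{\left(k \right)} = \frac{1}{- \frac{1}{3} + 6} = \frac{1}{\frac{17}{3}} = \frac{3}{17}$)
$R{\left(u,E \right)} = - \frac{1}{8} + \frac{E}{8} + \frac{u}{8}$ ($R{\left(u,E \right)} = - \frac{5}{8} + \frac{\left(4 + E\right) + u}{8} = - \frac{5}{8} + \frac{4 + E + u}{8} = - \frac{5}{8} + \left(\frac{1}{2} + \frac{E}{8} + \frac{u}{8}\right) = - \frac{1}{8} + \frac{E}{8} + \frac{u}{8}$)
$A{\left(v \right)} = - \frac{7}{68} + \frac{v}{8}$ ($A{\left(v \right)} = - \frac{1}{8} + \frac{1}{8} \cdot \frac{3}{17} + \frac{v}{8} = - \frac{1}{8} + \frac{3}{136} + \frac{v}{8} = - \frac{7}{68} + \frac{v}{8}$)
$O{\left(P,Q \right)} = \frac{1599}{17}$ ($O{\left(P,Q \right)} = - 4 \left(- \frac{7}{68} + \frac{1}{8} \left(-4\right)\right) 39 = - 4 \left(- \frac{7}{68} - \frac{1}{2}\right) 39 = - 4 \left(\left(- \frac{41}{68}\right) 39\right) = \left(-4\right) \left(- \frac{1599}{68}\right) = \frac{1599}{17}$)
$\frac{O{\left(-808,Y{\left(-28 \right)} \right)}}{-953839} = \frac{1599}{17 \left(-953839\right)} = \frac{1599}{17} \left(- \frac{1}{953839}\right) = - \frac{1599}{16215263}$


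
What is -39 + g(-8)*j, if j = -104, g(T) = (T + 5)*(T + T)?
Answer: -5031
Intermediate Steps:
g(T) = 2*T*(5 + T) (g(T) = (5 + T)*(2*T) = 2*T*(5 + T))
-39 + g(-8)*j = -39 + (2*(-8)*(5 - 8))*(-104) = -39 + (2*(-8)*(-3))*(-104) = -39 + 48*(-104) = -39 - 4992 = -5031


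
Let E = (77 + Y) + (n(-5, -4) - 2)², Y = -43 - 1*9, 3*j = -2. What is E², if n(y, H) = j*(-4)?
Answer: 52441/81 ≈ 647.42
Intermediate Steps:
j = -⅔ (j = (⅓)*(-2) = -⅔ ≈ -0.66667)
n(y, H) = 8/3 (n(y, H) = -⅔*(-4) = 8/3)
Y = -52 (Y = -43 - 9 = -52)
E = 229/9 (E = (77 - 52) + (8/3 - 2)² = 25 + (⅔)² = 25 + 4/9 = 229/9 ≈ 25.444)
E² = (229/9)² = 52441/81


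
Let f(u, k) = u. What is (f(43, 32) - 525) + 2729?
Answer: 2247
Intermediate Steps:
(f(43, 32) - 525) + 2729 = (43 - 525) + 2729 = -482 + 2729 = 2247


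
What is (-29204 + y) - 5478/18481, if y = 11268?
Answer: -331480694/18481 ≈ -17936.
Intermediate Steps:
(-29204 + y) - 5478/18481 = (-29204 + 11268) - 5478/18481 = -17936 - 5478*1/18481 = -17936 - 5478/18481 = -331480694/18481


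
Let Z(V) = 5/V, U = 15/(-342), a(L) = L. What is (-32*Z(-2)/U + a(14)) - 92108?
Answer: -93918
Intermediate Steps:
U = -5/114 (U = 15*(-1/342) = -5/114 ≈ -0.043860)
(-32*Z(-2)/U + a(14)) - 92108 = (-32*5/(-2)/(-5/114) + 14) - 92108 = (-32*5*(-½)*(-114)/5 + 14) - 92108 = (-(-80)*(-114)/5 + 14) - 92108 = (-32*57 + 14) - 92108 = (-1824 + 14) - 92108 = -1810 - 92108 = -93918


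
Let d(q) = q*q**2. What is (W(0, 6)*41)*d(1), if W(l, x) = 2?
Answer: 82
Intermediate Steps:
d(q) = q**3
(W(0, 6)*41)*d(1) = (2*41)*1**3 = 82*1 = 82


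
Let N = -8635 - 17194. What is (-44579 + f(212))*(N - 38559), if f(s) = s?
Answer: 2856702396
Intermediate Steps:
N = -25829
(-44579 + f(212))*(N - 38559) = (-44579 + 212)*(-25829 - 38559) = -44367*(-64388) = 2856702396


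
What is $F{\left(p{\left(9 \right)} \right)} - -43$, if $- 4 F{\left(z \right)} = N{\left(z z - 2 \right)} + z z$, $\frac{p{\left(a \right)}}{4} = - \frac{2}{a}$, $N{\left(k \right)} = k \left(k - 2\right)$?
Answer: $\frac{274457}{6561} \approx 41.832$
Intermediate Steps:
$N{\left(k \right)} = k \left(-2 + k\right)$
$p{\left(a \right)} = - \frac{8}{a}$ ($p{\left(a \right)} = 4 \left(- \frac{2}{a}\right) = - \frac{8}{a}$)
$F{\left(z \right)} = - \frac{z^{2}}{4} - \frac{\left(-4 + z^{2}\right) \left(-2 + z^{2}\right)}{4}$ ($F{\left(z \right)} = - \frac{\left(z z - 2\right) \left(-2 + \left(z z - 2\right)\right) + z z}{4} = - \frac{\left(z^{2} - 2\right) \left(-2 + \left(z^{2} - 2\right)\right) + z^{2}}{4} = - \frac{\left(-2 + z^{2}\right) \left(-2 + \left(-2 + z^{2}\right)\right) + z^{2}}{4} = - \frac{\left(-2 + z^{2}\right) \left(-4 + z^{2}\right) + z^{2}}{4} = - \frac{\left(-4 + z^{2}\right) \left(-2 + z^{2}\right) + z^{2}}{4} = - \frac{z^{2} + \left(-4 + z^{2}\right) \left(-2 + z^{2}\right)}{4} = - \frac{z^{2}}{4} - \frac{\left(-4 + z^{2}\right) \left(-2 + z^{2}\right)}{4}$)
$F{\left(p{\left(9 \right)} \right)} - -43 = \left(-2 - \frac{\left(- \frac{8}{9}\right)^{4}}{4} + \frac{5 \left(- \frac{8}{9}\right)^{2}}{4}\right) - -43 = \left(-2 - \frac{\left(\left(-8\right) \frac{1}{9}\right)^{4}}{4} + \frac{5 \left(\left(-8\right) \frac{1}{9}\right)^{2}}{4}\right) + \left(-7400 + 7443\right) = \left(-2 - \frac{\left(- \frac{8}{9}\right)^{4}}{4} + \frac{5 \left(- \frac{8}{9}\right)^{2}}{4}\right) + 43 = \left(-2 - \frac{1024}{6561} + \frac{5}{4} \cdot \frac{64}{81}\right) + 43 = \left(-2 - \frac{1024}{6561} + \frac{80}{81}\right) + 43 = - \frac{7666}{6561} + 43 = \frac{274457}{6561}$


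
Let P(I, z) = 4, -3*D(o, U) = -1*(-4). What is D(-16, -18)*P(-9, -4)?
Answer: -16/3 ≈ -5.3333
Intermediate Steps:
D(o, U) = -4/3 (D(o, U) = -(-1)*(-4)/3 = -1/3*4 = -4/3)
D(-16, -18)*P(-9, -4) = -4/3*4 = -16/3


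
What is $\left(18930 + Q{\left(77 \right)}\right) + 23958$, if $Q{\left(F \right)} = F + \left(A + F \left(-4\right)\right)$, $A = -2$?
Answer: $42655$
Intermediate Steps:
$Q{\left(F \right)} = -2 - 3 F$ ($Q{\left(F \right)} = F + \left(-2 + F \left(-4\right)\right) = F - \left(2 + 4 F\right) = -2 - 3 F$)
$\left(18930 + Q{\left(77 \right)}\right) + 23958 = \left(18930 - 233\right) + 23958 = 18697 + 23958 = 42655$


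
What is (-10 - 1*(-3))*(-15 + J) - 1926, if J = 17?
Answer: -1940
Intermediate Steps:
(-10 - 1*(-3))*(-15 + J) - 1926 = (-10 - 1*(-3))*(-15 + 17) - 1926 = (-10 + 3)*2 - 1926 = -7*2 - 1926 = -14 - 1926 = -1940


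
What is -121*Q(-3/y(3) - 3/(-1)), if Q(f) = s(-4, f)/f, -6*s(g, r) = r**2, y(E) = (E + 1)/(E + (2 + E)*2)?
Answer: -1089/8 ≈ -136.13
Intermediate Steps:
y(E) = (1 + E)/(4 + 3*E) (y(E) = (1 + E)/(E + (4 + 2*E)) = (1 + E)/(4 + 3*E))
s(g, r) = -r**2/6
Q(f) = -f/6 (Q(f) = (-f**2/6)/f = -f/6)
-121*Q(-3/y(3) - 3/(-1)) = -(-121)*(-3*(4 + 3*3)/(1 + 3) - 3/(-1))/6 = -(-121)*(-3/(4/(4 + 9)) - 3*(-1))/6 = -(-121)*(-3/(4/13) + 3)/6 = -(-121)*(-3/((1/13)*4) + 3)/6 = -(-121)*(-3/4/13 + 3)/6 = -(-121)*(-3*13/4 + 3)/6 = -(-121)*(-39/4 + 3)/6 = -(-121)*(-27)/(6*4) = -121*9/8 = -1089/8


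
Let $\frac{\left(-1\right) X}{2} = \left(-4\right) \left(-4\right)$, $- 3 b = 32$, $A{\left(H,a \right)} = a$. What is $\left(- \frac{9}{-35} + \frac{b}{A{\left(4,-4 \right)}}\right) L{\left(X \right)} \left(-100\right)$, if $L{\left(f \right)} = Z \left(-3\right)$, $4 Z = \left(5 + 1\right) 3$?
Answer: $\frac{27630}{7} \approx 3947.1$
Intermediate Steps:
$Z = \frac{9}{2}$ ($Z = \frac{\left(5 + 1\right) 3}{4} = \frac{6 \cdot 3}{4} = \frac{1}{4} \cdot 18 = \frac{9}{2} \approx 4.5$)
$b = - \frac{32}{3}$ ($b = \left(- \frac{1}{3}\right) 32 = - \frac{32}{3} \approx -10.667$)
$X = -32$ ($X = - 2 \left(\left(-4\right) \left(-4\right)\right) = \left(-2\right) 16 = -32$)
$L{\left(f \right)} = - \frac{27}{2}$ ($L{\left(f \right)} = \frac{9}{2} \left(-3\right) = - \frac{27}{2}$)
$\left(- \frac{9}{-35} + \frac{b}{A{\left(4,-4 \right)}}\right) L{\left(X \right)} \left(-100\right) = \left(- \frac{9}{-35} - \frac{32}{3 \left(-4\right)}\right) \left(- \frac{27}{2}\right) \left(-100\right) = \left(\left(-9\right) \left(- \frac{1}{35}\right) - - \frac{8}{3}\right) \left(- \frac{27}{2}\right) \left(-100\right) = \left(\frac{9}{35} + \frac{8}{3}\right) \left(- \frac{27}{2}\right) \left(-100\right) = \frac{307}{105} \left(- \frac{27}{2}\right) \left(-100\right) = \left(- \frac{2763}{70}\right) \left(-100\right) = \frac{27630}{7}$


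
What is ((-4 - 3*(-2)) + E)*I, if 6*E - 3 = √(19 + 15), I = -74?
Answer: -185 - 37*√34/3 ≈ -256.92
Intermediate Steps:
E = ½ + √34/6 (E = ½ + √(19 + 15)/6 = ½ + √34/6 ≈ 1.4718)
((-4 - 3*(-2)) + E)*I = ((-4 - 3*(-2)) + (½ + √34/6))*(-74) = ((-4 + 6) + (½ + √34/6))*(-74) = (2 + (½ + √34/6))*(-74) = (5/2 + √34/6)*(-74) = -185 - 37*√34/3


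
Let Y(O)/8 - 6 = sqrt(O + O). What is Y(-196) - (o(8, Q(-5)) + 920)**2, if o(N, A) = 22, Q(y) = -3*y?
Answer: -887316 + 112*I*sqrt(2) ≈ -8.8732e+5 + 158.39*I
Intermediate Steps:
Y(O) = 48 + 8*sqrt(2)*sqrt(O) (Y(O) = 48 + 8*sqrt(O + O) = 48 + 8*sqrt(2*O) = 48 + 8*(sqrt(2)*sqrt(O)) = 48 + 8*sqrt(2)*sqrt(O))
Y(-196) - (o(8, Q(-5)) + 920)**2 = (48 + 8*sqrt(2)*sqrt(-196)) - (22 + 920)**2 = (48 + 8*sqrt(2)*(14*I)) - 1*942**2 = (48 + 112*I*sqrt(2)) - 1*887364 = (48 + 112*I*sqrt(2)) - 887364 = -887316 + 112*I*sqrt(2)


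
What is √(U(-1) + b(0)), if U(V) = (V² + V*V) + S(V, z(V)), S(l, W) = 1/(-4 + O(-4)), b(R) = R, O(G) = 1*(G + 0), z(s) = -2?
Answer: √30/4 ≈ 1.3693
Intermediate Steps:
O(G) = G (O(G) = 1*G = G)
S(l, W) = -⅛ (S(l, W) = 1/(-4 - 4) = 1/(-8) = -⅛)
U(V) = -⅛ + 2*V² (U(V) = (V² + V*V) - ⅛ = (V² + V²) - ⅛ = 2*V² - ⅛ = -⅛ + 2*V²)
√(U(-1) + b(0)) = √((-⅛ + 2*(-1)²) + 0) = √((-⅛ + 2*1) + 0) = √((-⅛ + 2) + 0) = √(15/8 + 0) = √(15/8) = √30/4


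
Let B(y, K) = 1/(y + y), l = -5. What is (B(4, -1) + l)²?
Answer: 1521/64 ≈ 23.766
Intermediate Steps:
B(y, K) = 1/(2*y)
(B(4, -1) + l)² = ((½)/4 - 5)² = ((½)*(¼) - 5)² = (⅛ - 5)² = (-39/8)² = 1521/64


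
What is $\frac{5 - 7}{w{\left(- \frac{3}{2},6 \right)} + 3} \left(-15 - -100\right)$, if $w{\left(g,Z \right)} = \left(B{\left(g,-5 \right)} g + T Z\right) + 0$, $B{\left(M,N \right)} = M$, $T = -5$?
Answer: $\frac{680}{99} \approx 6.8687$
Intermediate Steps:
$w{\left(g,Z \right)} = g^{2} - 5 Z$ ($w{\left(g,Z \right)} = \left(g g - 5 Z\right) + 0 = \left(g^{2} - 5 Z\right) + 0 = g^{2} - 5 Z$)
$\frac{5 - 7}{w{\left(- \frac{3}{2},6 \right)} + 3} \left(-15 - -100\right) = \frac{5 - 7}{\left(\left(- \frac{3}{2}\right)^{2} - 30\right) + 3} \left(-15 - -100\right) = - \frac{2}{\left(\left(\left(-3\right) \frac{1}{2}\right)^{2} - 30\right) + 3} \left(-15 + 100\right) = - \frac{2}{\left(\left(- \frac{3}{2}\right)^{2} - 30\right) + 3} \cdot 85 = - \frac{2}{\left(\frac{9}{4} - 30\right) + 3} \cdot 85 = - \frac{2}{- \frac{111}{4} + 3} \cdot 85 = - \frac{2}{- \frac{99}{4}} \cdot 85 = \left(-2\right) \left(- \frac{4}{99}\right) 85 = \frac{8}{99} \cdot 85 = \frac{680}{99}$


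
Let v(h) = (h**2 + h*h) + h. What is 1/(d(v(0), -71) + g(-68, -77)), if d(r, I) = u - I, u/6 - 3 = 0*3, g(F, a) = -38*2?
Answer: 1/13 ≈ 0.076923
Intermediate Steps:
g(F, a) = -76
v(h) = h + 2*h**2 (v(h) = (h**2 + h**2) + h = 2*h**2 + h = h + 2*h**2)
u = 18 (u = 18 + 6*(0*3) = 18 + 6*0 = 18 + 0 = 18)
d(r, I) = 18 - I
1/(d(v(0), -71) + g(-68, -77)) = 1/((18 - 1*(-71)) - 76) = 1/((18 + 71) - 76) = 1/(89 - 76) = 1/13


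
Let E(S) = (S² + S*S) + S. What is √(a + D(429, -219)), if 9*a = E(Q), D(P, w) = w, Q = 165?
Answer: 2*√13161/3 ≈ 76.481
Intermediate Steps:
E(S) = S + 2*S² (E(S) = (S² + S²) + S = 2*S² + S = S + 2*S²)
a = 18205/3 (a = (165*(1 + 2*165))/9 = (165*(1 + 330))/9 = (165*331)/9 = (⅑)*54615 = 18205/3 ≈ 6068.3)
√(a + D(429, -219)) = √(18205/3 - 219) = √(17548/3) = 2*√13161/3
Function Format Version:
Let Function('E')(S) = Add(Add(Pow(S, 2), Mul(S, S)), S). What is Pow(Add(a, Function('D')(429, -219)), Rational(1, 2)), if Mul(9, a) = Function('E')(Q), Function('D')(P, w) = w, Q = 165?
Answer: Mul(Rational(2, 3), Pow(13161, Rational(1, 2))) ≈ 76.481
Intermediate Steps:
Function('E')(S) = Add(S, Mul(2, Pow(S, 2))) (Function('E')(S) = Add(Add(Pow(S, 2), Pow(S, 2)), S) = Add(Mul(2, Pow(S, 2)), S) = Add(S, Mul(2, Pow(S, 2))))
a = Rational(18205, 3) (a = Mul(Rational(1, 9), Mul(165, Add(1, Mul(2, 165)))) = Mul(Rational(1, 9), Mul(165, Add(1, 330))) = Mul(Rational(1, 9), Mul(165, 331)) = Mul(Rational(1, 9), 54615) = Rational(18205, 3) ≈ 6068.3)
Pow(Add(a, Function('D')(429, -219)), Rational(1, 2)) = Pow(Add(Rational(18205, 3), -219), Rational(1, 2)) = Pow(Rational(17548, 3), Rational(1, 2)) = Mul(Rational(2, 3), Pow(13161, Rational(1, 2)))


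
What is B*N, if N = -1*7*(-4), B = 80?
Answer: 2240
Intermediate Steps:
N = 28 (N = -7*(-4) = 28)
B*N = 80*28 = 2240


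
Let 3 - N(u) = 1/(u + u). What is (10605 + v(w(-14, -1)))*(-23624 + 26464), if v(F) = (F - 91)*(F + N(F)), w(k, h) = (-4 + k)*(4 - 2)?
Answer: 378140675/9 ≈ 4.2016e+7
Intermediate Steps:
w(k, h) = -8 + 2*k (w(k, h) = (-4 + k)*2 = -8 + 2*k)
N(u) = 3 - 1/(2*u) (N(u) = 3 - 1/(u + u) = 3 - 1/(2*u))
v(F) = (-91 + F)*(3 + F - 1/(2*F)) (v(F) = (F - 91)*(F + (3 - 1/(2*F))) = (-91 + F)*(3 + F - 1/(2*F)))
(10605 + v(w(-14, -1)))*(-23624 + 26464) = (10605 + (-547/2 + (-8 + 2*(-14))² - 88*(-8 + 2*(-14)) + 91/(2*(-8 + 2*(-14)))))*(-23624 + 26464) = (10605 + (-547/2 + (-8 - 28)² - 88*(-8 - 28) + 91/(2*(-8 - 28))))*2840 = (10605 + (-547/2 + (-36)² - 88*(-36) + (91/2)/(-36)))*2840 = (10605 + (-547/2 + 1296 + 3168 + (91/2)*(-1/36)))*2840 = (10605 + (-547/2 + 1296 + 3168 - 91/72))*2840 = (10605 + 301625/72)*2840 = (1065185/72)*2840 = 378140675/9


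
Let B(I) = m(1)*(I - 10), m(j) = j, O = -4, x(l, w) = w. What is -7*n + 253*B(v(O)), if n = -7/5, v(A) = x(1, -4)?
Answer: -17661/5 ≈ -3532.2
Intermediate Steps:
v(A) = -4
B(I) = -10 + I (B(I) = 1*(I - 10) = 1*(-10 + I) = -10 + I)
n = -7/5 (n = -7*⅕ = -7/5 ≈ -1.4000)
-7*n + 253*B(v(O)) = -7*(-7/5) + 253*(-10 - 4) = 49/5 + 253*(-14) = 49/5 - 3542 = -17661/5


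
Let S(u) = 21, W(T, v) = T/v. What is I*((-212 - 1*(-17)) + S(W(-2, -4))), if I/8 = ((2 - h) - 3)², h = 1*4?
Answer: -34800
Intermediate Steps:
h = 4
I = 200 (I = 8*((2 - 1*4) - 3)² = 8*((2 - 4) - 3)² = 8*(-2 - 3)² = 8*(-5)² = 8*25 = 200)
I*((-212 - 1*(-17)) + S(W(-2, -4))) = 200*((-212 - 1*(-17)) + 21) = 200*((-212 + 17) + 21) = 200*(-195 + 21) = 200*(-174) = -34800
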